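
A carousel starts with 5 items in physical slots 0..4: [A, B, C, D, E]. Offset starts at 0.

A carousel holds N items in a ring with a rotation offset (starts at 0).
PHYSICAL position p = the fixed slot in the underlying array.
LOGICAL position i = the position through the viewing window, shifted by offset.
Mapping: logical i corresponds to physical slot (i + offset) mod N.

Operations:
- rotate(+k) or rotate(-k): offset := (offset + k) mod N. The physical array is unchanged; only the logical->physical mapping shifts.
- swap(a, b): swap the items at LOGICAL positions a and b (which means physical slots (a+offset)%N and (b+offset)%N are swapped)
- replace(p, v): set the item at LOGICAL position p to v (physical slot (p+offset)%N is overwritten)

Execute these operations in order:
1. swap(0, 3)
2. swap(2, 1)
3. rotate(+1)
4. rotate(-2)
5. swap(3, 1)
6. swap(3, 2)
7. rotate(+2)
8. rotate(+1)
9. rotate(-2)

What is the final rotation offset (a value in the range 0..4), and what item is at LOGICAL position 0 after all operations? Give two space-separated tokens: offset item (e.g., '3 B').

After op 1 (swap(0, 3)): offset=0, physical=[D,B,C,A,E], logical=[D,B,C,A,E]
After op 2 (swap(2, 1)): offset=0, physical=[D,C,B,A,E], logical=[D,C,B,A,E]
After op 3 (rotate(+1)): offset=1, physical=[D,C,B,A,E], logical=[C,B,A,E,D]
After op 4 (rotate(-2)): offset=4, physical=[D,C,B,A,E], logical=[E,D,C,B,A]
After op 5 (swap(3, 1)): offset=4, physical=[B,C,D,A,E], logical=[E,B,C,D,A]
After op 6 (swap(3, 2)): offset=4, physical=[B,D,C,A,E], logical=[E,B,D,C,A]
After op 7 (rotate(+2)): offset=1, physical=[B,D,C,A,E], logical=[D,C,A,E,B]
After op 8 (rotate(+1)): offset=2, physical=[B,D,C,A,E], logical=[C,A,E,B,D]
After op 9 (rotate(-2)): offset=0, physical=[B,D,C,A,E], logical=[B,D,C,A,E]

Answer: 0 B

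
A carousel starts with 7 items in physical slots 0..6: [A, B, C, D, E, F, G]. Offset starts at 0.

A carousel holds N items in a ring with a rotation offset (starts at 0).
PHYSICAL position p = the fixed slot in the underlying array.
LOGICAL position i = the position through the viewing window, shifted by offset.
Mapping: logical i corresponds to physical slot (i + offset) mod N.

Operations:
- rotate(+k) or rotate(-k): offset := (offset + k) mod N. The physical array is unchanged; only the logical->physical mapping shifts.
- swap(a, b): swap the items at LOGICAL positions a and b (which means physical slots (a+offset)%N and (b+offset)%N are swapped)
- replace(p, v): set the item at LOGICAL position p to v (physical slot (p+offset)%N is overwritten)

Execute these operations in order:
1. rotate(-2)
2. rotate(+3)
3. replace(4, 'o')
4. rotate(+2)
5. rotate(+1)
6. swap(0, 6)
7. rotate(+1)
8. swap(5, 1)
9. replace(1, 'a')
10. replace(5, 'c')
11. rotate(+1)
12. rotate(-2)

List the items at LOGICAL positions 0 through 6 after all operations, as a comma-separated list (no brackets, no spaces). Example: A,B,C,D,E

After op 1 (rotate(-2)): offset=5, physical=[A,B,C,D,E,F,G], logical=[F,G,A,B,C,D,E]
After op 2 (rotate(+3)): offset=1, physical=[A,B,C,D,E,F,G], logical=[B,C,D,E,F,G,A]
After op 3 (replace(4, 'o')): offset=1, physical=[A,B,C,D,E,o,G], logical=[B,C,D,E,o,G,A]
After op 4 (rotate(+2)): offset=3, physical=[A,B,C,D,E,o,G], logical=[D,E,o,G,A,B,C]
After op 5 (rotate(+1)): offset=4, physical=[A,B,C,D,E,o,G], logical=[E,o,G,A,B,C,D]
After op 6 (swap(0, 6)): offset=4, physical=[A,B,C,E,D,o,G], logical=[D,o,G,A,B,C,E]
After op 7 (rotate(+1)): offset=5, physical=[A,B,C,E,D,o,G], logical=[o,G,A,B,C,E,D]
After op 8 (swap(5, 1)): offset=5, physical=[A,B,C,G,D,o,E], logical=[o,E,A,B,C,G,D]
After op 9 (replace(1, 'a')): offset=5, physical=[A,B,C,G,D,o,a], logical=[o,a,A,B,C,G,D]
After op 10 (replace(5, 'c')): offset=5, physical=[A,B,C,c,D,o,a], logical=[o,a,A,B,C,c,D]
After op 11 (rotate(+1)): offset=6, physical=[A,B,C,c,D,o,a], logical=[a,A,B,C,c,D,o]
After op 12 (rotate(-2)): offset=4, physical=[A,B,C,c,D,o,a], logical=[D,o,a,A,B,C,c]

Answer: D,o,a,A,B,C,c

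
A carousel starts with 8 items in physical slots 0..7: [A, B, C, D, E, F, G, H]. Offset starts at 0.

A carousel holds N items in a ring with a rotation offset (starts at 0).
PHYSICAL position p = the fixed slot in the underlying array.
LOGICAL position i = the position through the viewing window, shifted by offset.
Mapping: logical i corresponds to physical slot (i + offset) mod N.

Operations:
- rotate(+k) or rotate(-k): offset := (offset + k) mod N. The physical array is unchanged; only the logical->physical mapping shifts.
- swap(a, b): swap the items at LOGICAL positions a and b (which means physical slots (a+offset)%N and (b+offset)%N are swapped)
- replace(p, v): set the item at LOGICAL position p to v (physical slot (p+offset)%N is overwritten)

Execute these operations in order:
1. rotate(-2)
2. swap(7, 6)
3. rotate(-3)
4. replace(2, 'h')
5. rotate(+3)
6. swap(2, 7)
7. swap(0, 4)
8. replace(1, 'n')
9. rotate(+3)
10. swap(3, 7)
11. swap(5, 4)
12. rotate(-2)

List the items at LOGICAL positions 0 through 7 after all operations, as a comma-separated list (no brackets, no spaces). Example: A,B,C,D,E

Answer: n,F,B,G,D,h,C,A

Derivation:
After op 1 (rotate(-2)): offset=6, physical=[A,B,C,D,E,F,G,H], logical=[G,H,A,B,C,D,E,F]
After op 2 (swap(7, 6)): offset=6, physical=[A,B,C,D,F,E,G,H], logical=[G,H,A,B,C,D,F,E]
After op 3 (rotate(-3)): offset=3, physical=[A,B,C,D,F,E,G,H], logical=[D,F,E,G,H,A,B,C]
After op 4 (replace(2, 'h')): offset=3, physical=[A,B,C,D,F,h,G,H], logical=[D,F,h,G,H,A,B,C]
After op 5 (rotate(+3)): offset=6, physical=[A,B,C,D,F,h,G,H], logical=[G,H,A,B,C,D,F,h]
After op 6 (swap(2, 7)): offset=6, physical=[h,B,C,D,F,A,G,H], logical=[G,H,h,B,C,D,F,A]
After op 7 (swap(0, 4)): offset=6, physical=[h,B,G,D,F,A,C,H], logical=[C,H,h,B,G,D,F,A]
After op 8 (replace(1, 'n')): offset=6, physical=[h,B,G,D,F,A,C,n], logical=[C,n,h,B,G,D,F,A]
After op 9 (rotate(+3)): offset=1, physical=[h,B,G,D,F,A,C,n], logical=[B,G,D,F,A,C,n,h]
After op 10 (swap(3, 7)): offset=1, physical=[F,B,G,D,h,A,C,n], logical=[B,G,D,h,A,C,n,F]
After op 11 (swap(5, 4)): offset=1, physical=[F,B,G,D,h,C,A,n], logical=[B,G,D,h,C,A,n,F]
After op 12 (rotate(-2)): offset=7, physical=[F,B,G,D,h,C,A,n], logical=[n,F,B,G,D,h,C,A]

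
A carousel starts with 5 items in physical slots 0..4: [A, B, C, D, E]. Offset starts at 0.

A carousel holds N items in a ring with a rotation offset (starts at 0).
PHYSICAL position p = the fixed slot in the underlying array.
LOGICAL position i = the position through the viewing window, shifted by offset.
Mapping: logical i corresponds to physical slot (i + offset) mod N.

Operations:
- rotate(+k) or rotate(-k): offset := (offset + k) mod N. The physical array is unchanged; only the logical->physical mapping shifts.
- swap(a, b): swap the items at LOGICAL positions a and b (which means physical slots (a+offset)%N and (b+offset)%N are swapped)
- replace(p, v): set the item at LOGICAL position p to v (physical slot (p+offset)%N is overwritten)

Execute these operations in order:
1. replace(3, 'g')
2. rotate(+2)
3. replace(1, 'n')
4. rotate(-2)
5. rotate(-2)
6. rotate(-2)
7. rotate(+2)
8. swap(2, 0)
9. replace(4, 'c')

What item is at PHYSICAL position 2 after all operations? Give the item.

After op 1 (replace(3, 'g')): offset=0, physical=[A,B,C,g,E], logical=[A,B,C,g,E]
After op 2 (rotate(+2)): offset=2, physical=[A,B,C,g,E], logical=[C,g,E,A,B]
After op 3 (replace(1, 'n')): offset=2, physical=[A,B,C,n,E], logical=[C,n,E,A,B]
After op 4 (rotate(-2)): offset=0, physical=[A,B,C,n,E], logical=[A,B,C,n,E]
After op 5 (rotate(-2)): offset=3, physical=[A,B,C,n,E], logical=[n,E,A,B,C]
After op 6 (rotate(-2)): offset=1, physical=[A,B,C,n,E], logical=[B,C,n,E,A]
After op 7 (rotate(+2)): offset=3, physical=[A,B,C,n,E], logical=[n,E,A,B,C]
After op 8 (swap(2, 0)): offset=3, physical=[n,B,C,A,E], logical=[A,E,n,B,C]
After op 9 (replace(4, 'c')): offset=3, physical=[n,B,c,A,E], logical=[A,E,n,B,c]

Answer: c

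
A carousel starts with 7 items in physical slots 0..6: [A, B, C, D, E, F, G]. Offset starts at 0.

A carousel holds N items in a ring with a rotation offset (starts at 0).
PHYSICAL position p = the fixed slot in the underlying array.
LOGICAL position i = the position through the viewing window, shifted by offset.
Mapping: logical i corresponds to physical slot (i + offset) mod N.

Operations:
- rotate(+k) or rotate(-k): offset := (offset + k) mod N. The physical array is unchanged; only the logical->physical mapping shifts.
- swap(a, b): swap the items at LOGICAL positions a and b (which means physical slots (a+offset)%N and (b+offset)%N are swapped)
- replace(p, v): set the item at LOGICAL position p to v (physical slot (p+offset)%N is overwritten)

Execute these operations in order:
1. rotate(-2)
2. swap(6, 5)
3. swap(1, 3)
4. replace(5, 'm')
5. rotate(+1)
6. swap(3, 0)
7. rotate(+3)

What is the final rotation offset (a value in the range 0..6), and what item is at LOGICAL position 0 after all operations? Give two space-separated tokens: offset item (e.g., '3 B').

After op 1 (rotate(-2)): offset=5, physical=[A,B,C,D,E,F,G], logical=[F,G,A,B,C,D,E]
After op 2 (swap(6, 5)): offset=5, physical=[A,B,C,E,D,F,G], logical=[F,G,A,B,C,E,D]
After op 3 (swap(1, 3)): offset=5, physical=[A,G,C,E,D,F,B], logical=[F,B,A,G,C,E,D]
After op 4 (replace(5, 'm')): offset=5, physical=[A,G,C,m,D,F,B], logical=[F,B,A,G,C,m,D]
After op 5 (rotate(+1)): offset=6, physical=[A,G,C,m,D,F,B], logical=[B,A,G,C,m,D,F]
After op 6 (swap(3, 0)): offset=6, physical=[A,G,B,m,D,F,C], logical=[C,A,G,B,m,D,F]
After op 7 (rotate(+3)): offset=2, physical=[A,G,B,m,D,F,C], logical=[B,m,D,F,C,A,G]

Answer: 2 B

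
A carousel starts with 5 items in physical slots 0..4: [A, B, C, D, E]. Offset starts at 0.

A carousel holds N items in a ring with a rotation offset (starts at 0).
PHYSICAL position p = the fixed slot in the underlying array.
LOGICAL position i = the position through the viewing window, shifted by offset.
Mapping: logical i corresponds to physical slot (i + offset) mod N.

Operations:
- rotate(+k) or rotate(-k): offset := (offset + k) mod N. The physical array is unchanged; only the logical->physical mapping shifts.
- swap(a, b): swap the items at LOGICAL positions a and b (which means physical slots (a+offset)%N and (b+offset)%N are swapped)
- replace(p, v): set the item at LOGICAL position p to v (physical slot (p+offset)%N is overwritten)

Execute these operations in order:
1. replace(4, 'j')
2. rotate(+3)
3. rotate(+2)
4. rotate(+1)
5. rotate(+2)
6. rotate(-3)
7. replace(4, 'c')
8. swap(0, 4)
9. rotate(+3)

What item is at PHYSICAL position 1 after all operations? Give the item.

Answer: B

Derivation:
After op 1 (replace(4, 'j')): offset=0, physical=[A,B,C,D,j], logical=[A,B,C,D,j]
After op 2 (rotate(+3)): offset=3, physical=[A,B,C,D,j], logical=[D,j,A,B,C]
After op 3 (rotate(+2)): offset=0, physical=[A,B,C,D,j], logical=[A,B,C,D,j]
After op 4 (rotate(+1)): offset=1, physical=[A,B,C,D,j], logical=[B,C,D,j,A]
After op 5 (rotate(+2)): offset=3, physical=[A,B,C,D,j], logical=[D,j,A,B,C]
After op 6 (rotate(-3)): offset=0, physical=[A,B,C,D,j], logical=[A,B,C,D,j]
After op 7 (replace(4, 'c')): offset=0, physical=[A,B,C,D,c], logical=[A,B,C,D,c]
After op 8 (swap(0, 4)): offset=0, physical=[c,B,C,D,A], logical=[c,B,C,D,A]
After op 9 (rotate(+3)): offset=3, physical=[c,B,C,D,A], logical=[D,A,c,B,C]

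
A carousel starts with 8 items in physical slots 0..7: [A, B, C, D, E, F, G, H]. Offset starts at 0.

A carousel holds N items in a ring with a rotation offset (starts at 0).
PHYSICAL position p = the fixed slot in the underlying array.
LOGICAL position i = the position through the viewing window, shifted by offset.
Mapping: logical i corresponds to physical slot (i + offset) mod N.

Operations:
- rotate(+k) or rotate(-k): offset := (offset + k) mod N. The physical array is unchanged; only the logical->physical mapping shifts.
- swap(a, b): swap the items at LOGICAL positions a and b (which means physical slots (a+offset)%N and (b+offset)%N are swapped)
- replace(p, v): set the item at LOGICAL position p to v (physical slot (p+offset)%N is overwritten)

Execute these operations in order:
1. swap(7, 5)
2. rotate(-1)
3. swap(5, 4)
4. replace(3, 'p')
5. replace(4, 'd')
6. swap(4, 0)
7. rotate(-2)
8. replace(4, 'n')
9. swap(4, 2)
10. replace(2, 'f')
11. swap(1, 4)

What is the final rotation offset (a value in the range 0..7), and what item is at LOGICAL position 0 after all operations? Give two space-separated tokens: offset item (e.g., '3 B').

After op 1 (swap(7, 5)): offset=0, physical=[A,B,C,D,E,H,G,F], logical=[A,B,C,D,E,H,G,F]
After op 2 (rotate(-1)): offset=7, physical=[A,B,C,D,E,H,G,F], logical=[F,A,B,C,D,E,H,G]
After op 3 (swap(5, 4)): offset=7, physical=[A,B,C,E,D,H,G,F], logical=[F,A,B,C,E,D,H,G]
After op 4 (replace(3, 'p')): offset=7, physical=[A,B,p,E,D,H,G,F], logical=[F,A,B,p,E,D,H,G]
After op 5 (replace(4, 'd')): offset=7, physical=[A,B,p,d,D,H,G,F], logical=[F,A,B,p,d,D,H,G]
After op 6 (swap(4, 0)): offset=7, physical=[A,B,p,F,D,H,G,d], logical=[d,A,B,p,F,D,H,G]
After op 7 (rotate(-2)): offset=5, physical=[A,B,p,F,D,H,G,d], logical=[H,G,d,A,B,p,F,D]
After op 8 (replace(4, 'n')): offset=5, physical=[A,n,p,F,D,H,G,d], logical=[H,G,d,A,n,p,F,D]
After op 9 (swap(4, 2)): offset=5, physical=[A,d,p,F,D,H,G,n], logical=[H,G,n,A,d,p,F,D]
After op 10 (replace(2, 'f')): offset=5, physical=[A,d,p,F,D,H,G,f], logical=[H,G,f,A,d,p,F,D]
After op 11 (swap(1, 4)): offset=5, physical=[A,G,p,F,D,H,d,f], logical=[H,d,f,A,G,p,F,D]

Answer: 5 H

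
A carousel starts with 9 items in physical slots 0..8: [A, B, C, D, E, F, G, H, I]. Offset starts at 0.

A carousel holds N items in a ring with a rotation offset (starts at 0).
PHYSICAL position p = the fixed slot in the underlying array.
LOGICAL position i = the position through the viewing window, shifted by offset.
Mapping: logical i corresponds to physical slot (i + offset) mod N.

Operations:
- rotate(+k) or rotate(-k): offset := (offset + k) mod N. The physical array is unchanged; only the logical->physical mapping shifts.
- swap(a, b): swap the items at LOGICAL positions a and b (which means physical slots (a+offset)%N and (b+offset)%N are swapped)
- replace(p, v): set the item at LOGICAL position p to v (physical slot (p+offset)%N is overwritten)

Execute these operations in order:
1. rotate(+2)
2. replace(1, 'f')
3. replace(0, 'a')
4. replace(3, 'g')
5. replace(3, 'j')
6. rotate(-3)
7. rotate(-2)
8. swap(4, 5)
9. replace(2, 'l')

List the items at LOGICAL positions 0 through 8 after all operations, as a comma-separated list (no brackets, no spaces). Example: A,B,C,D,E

After op 1 (rotate(+2)): offset=2, physical=[A,B,C,D,E,F,G,H,I], logical=[C,D,E,F,G,H,I,A,B]
After op 2 (replace(1, 'f')): offset=2, physical=[A,B,C,f,E,F,G,H,I], logical=[C,f,E,F,G,H,I,A,B]
After op 3 (replace(0, 'a')): offset=2, physical=[A,B,a,f,E,F,G,H,I], logical=[a,f,E,F,G,H,I,A,B]
After op 4 (replace(3, 'g')): offset=2, physical=[A,B,a,f,E,g,G,H,I], logical=[a,f,E,g,G,H,I,A,B]
After op 5 (replace(3, 'j')): offset=2, physical=[A,B,a,f,E,j,G,H,I], logical=[a,f,E,j,G,H,I,A,B]
After op 6 (rotate(-3)): offset=8, physical=[A,B,a,f,E,j,G,H,I], logical=[I,A,B,a,f,E,j,G,H]
After op 7 (rotate(-2)): offset=6, physical=[A,B,a,f,E,j,G,H,I], logical=[G,H,I,A,B,a,f,E,j]
After op 8 (swap(4, 5)): offset=6, physical=[A,a,B,f,E,j,G,H,I], logical=[G,H,I,A,a,B,f,E,j]
After op 9 (replace(2, 'l')): offset=6, physical=[A,a,B,f,E,j,G,H,l], logical=[G,H,l,A,a,B,f,E,j]

Answer: G,H,l,A,a,B,f,E,j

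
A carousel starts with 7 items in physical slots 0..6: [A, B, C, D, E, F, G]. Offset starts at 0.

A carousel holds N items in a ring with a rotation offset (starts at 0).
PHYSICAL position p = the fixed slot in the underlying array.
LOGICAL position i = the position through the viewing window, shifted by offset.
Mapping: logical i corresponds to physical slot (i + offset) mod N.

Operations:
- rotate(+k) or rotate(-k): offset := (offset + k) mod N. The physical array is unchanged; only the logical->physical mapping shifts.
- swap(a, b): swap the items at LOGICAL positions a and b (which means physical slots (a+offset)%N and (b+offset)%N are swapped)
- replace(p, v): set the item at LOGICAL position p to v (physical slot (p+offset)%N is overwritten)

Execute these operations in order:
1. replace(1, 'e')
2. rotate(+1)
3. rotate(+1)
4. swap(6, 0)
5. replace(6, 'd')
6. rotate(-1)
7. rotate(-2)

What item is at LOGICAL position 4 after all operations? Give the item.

Answer: D

Derivation:
After op 1 (replace(1, 'e')): offset=0, physical=[A,e,C,D,E,F,G], logical=[A,e,C,D,E,F,G]
After op 2 (rotate(+1)): offset=1, physical=[A,e,C,D,E,F,G], logical=[e,C,D,E,F,G,A]
After op 3 (rotate(+1)): offset=2, physical=[A,e,C,D,E,F,G], logical=[C,D,E,F,G,A,e]
After op 4 (swap(6, 0)): offset=2, physical=[A,C,e,D,E,F,G], logical=[e,D,E,F,G,A,C]
After op 5 (replace(6, 'd')): offset=2, physical=[A,d,e,D,E,F,G], logical=[e,D,E,F,G,A,d]
After op 6 (rotate(-1)): offset=1, physical=[A,d,e,D,E,F,G], logical=[d,e,D,E,F,G,A]
After op 7 (rotate(-2)): offset=6, physical=[A,d,e,D,E,F,G], logical=[G,A,d,e,D,E,F]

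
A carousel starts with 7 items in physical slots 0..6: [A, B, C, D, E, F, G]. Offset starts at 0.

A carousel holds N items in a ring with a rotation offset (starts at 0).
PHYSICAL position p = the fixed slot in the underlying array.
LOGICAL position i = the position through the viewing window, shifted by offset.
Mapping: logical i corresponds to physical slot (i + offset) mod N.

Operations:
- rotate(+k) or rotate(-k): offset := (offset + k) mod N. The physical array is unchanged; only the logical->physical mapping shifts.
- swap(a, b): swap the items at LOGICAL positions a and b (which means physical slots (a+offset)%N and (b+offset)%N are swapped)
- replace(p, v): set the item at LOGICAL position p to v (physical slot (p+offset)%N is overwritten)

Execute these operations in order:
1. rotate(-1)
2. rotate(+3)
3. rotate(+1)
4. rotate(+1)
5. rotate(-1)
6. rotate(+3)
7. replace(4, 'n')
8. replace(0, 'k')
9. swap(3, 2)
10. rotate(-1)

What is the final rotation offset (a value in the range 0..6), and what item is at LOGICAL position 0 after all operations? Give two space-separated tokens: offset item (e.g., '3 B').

Answer: 5 F

Derivation:
After op 1 (rotate(-1)): offset=6, physical=[A,B,C,D,E,F,G], logical=[G,A,B,C,D,E,F]
After op 2 (rotate(+3)): offset=2, physical=[A,B,C,D,E,F,G], logical=[C,D,E,F,G,A,B]
After op 3 (rotate(+1)): offset=3, physical=[A,B,C,D,E,F,G], logical=[D,E,F,G,A,B,C]
After op 4 (rotate(+1)): offset=4, physical=[A,B,C,D,E,F,G], logical=[E,F,G,A,B,C,D]
After op 5 (rotate(-1)): offset=3, physical=[A,B,C,D,E,F,G], logical=[D,E,F,G,A,B,C]
After op 6 (rotate(+3)): offset=6, physical=[A,B,C,D,E,F,G], logical=[G,A,B,C,D,E,F]
After op 7 (replace(4, 'n')): offset=6, physical=[A,B,C,n,E,F,G], logical=[G,A,B,C,n,E,F]
After op 8 (replace(0, 'k')): offset=6, physical=[A,B,C,n,E,F,k], logical=[k,A,B,C,n,E,F]
After op 9 (swap(3, 2)): offset=6, physical=[A,C,B,n,E,F,k], logical=[k,A,C,B,n,E,F]
After op 10 (rotate(-1)): offset=5, physical=[A,C,B,n,E,F,k], logical=[F,k,A,C,B,n,E]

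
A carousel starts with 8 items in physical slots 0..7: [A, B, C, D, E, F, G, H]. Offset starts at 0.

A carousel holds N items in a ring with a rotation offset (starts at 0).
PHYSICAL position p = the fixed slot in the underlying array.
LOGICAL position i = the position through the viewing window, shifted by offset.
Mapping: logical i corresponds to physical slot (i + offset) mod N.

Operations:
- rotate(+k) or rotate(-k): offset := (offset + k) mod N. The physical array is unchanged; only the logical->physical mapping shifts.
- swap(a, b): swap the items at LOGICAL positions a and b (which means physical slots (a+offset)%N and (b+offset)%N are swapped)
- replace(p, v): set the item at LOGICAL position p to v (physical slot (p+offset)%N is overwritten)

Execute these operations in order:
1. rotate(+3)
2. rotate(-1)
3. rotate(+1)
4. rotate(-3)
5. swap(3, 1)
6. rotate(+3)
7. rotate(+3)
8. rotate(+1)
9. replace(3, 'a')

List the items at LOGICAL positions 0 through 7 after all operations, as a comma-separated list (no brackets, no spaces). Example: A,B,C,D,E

After op 1 (rotate(+3)): offset=3, physical=[A,B,C,D,E,F,G,H], logical=[D,E,F,G,H,A,B,C]
After op 2 (rotate(-1)): offset=2, physical=[A,B,C,D,E,F,G,H], logical=[C,D,E,F,G,H,A,B]
After op 3 (rotate(+1)): offset=3, physical=[A,B,C,D,E,F,G,H], logical=[D,E,F,G,H,A,B,C]
After op 4 (rotate(-3)): offset=0, physical=[A,B,C,D,E,F,G,H], logical=[A,B,C,D,E,F,G,H]
After op 5 (swap(3, 1)): offset=0, physical=[A,D,C,B,E,F,G,H], logical=[A,D,C,B,E,F,G,H]
After op 6 (rotate(+3)): offset=3, physical=[A,D,C,B,E,F,G,H], logical=[B,E,F,G,H,A,D,C]
After op 7 (rotate(+3)): offset=6, physical=[A,D,C,B,E,F,G,H], logical=[G,H,A,D,C,B,E,F]
After op 8 (rotate(+1)): offset=7, physical=[A,D,C,B,E,F,G,H], logical=[H,A,D,C,B,E,F,G]
After op 9 (replace(3, 'a')): offset=7, physical=[A,D,a,B,E,F,G,H], logical=[H,A,D,a,B,E,F,G]

Answer: H,A,D,a,B,E,F,G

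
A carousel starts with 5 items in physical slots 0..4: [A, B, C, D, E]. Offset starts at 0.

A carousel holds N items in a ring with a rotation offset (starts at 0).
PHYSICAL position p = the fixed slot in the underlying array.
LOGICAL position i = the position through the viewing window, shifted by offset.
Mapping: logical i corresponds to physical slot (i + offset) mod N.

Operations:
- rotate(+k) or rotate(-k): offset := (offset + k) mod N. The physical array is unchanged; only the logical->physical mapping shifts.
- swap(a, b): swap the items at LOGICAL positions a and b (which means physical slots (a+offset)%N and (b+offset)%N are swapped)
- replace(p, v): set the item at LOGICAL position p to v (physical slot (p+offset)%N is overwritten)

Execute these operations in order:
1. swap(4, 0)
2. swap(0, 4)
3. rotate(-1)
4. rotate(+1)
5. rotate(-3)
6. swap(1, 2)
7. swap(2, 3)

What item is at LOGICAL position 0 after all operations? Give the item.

After op 1 (swap(4, 0)): offset=0, physical=[E,B,C,D,A], logical=[E,B,C,D,A]
After op 2 (swap(0, 4)): offset=0, physical=[A,B,C,D,E], logical=[A,B,C,D,E]
After op 3 (rotate(-1)): offset=4, physical=[A,B,C,D,E], logical=[E,A,B,C,D]
After op 4 (rotate(+1)): offset=0, physical=[A,B,C,D,E], logical=[A,B,C,D,E]
After op 5 (rotate(-3)): offset=2, physical=[A,B,C,D,E], logical=[C,D,E,A,B]
After op 6 (swap(1, 2)): offset=2, physical=[A,B,C,E,D], logical=[C,E,D,A,B]
After op 7 (swap(2, 3)): offset=2, physical=[D,B,C,E,A], logical=[C,E,A,D,B]

Answer: C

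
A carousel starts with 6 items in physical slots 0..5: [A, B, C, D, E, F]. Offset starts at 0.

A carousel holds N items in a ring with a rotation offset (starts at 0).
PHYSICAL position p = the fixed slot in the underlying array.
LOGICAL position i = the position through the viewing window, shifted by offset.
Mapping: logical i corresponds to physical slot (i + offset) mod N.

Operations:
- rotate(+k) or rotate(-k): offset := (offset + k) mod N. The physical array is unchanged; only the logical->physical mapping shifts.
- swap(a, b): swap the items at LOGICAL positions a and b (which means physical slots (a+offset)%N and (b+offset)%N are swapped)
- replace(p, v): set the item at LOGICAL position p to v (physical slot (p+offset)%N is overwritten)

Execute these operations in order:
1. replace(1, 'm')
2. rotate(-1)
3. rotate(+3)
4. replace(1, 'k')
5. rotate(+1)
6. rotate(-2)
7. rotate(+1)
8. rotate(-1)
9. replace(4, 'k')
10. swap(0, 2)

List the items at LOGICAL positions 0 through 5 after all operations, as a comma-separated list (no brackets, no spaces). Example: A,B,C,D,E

After op 1 (replace(1, 'm')): offset=0, physical=[A,m,C,D,E,F], logical=[A,m,C,D,E,F]
After op 2 (rotate(-1)): offset=5, physical=[A,m,C,D,E,F], logical=[F,A,m,C,D,E]
After op 3 (rotate(+3)): offset=2, physical=[A,m,C,D,E,F], logical=[C,D,E,F,A,m]
After op 4 (replace(1, 'k')): offset=2, physical=[A,m,C,k,E,F], logical=[C,k,E,F,A,m]
After op 5 (rotate(+1)): offset=3, physical=[A,m,C,k,E,F], logical=[k,E,F,A,m,C]
After op 6 (rotate(-2)): offset=1, physical=[A,m,C,k,E,F], logical=[m,C,k,E,F,A]
After op 7 (rotate(+1)): offset=2, physical=[A,m,C,k,E,F], logical=[C,k,E,F,A,m]
After op 8 (rotate(-1)): offset=1, physical=[A,m,C,k,E,F], logical=[m,C,k,E,F,A]
After op 9 (replace(4, 'k')): offset=1, physical=[A,m,C,k,E,k], logical=[m,C,k,E,k,A]
After op 10 (swap(0, 2)): offset=1, physical=[A,k,C,m,E,k], logical=[k,C,m,E,k,A]

Answer: k,C,m,E,k,A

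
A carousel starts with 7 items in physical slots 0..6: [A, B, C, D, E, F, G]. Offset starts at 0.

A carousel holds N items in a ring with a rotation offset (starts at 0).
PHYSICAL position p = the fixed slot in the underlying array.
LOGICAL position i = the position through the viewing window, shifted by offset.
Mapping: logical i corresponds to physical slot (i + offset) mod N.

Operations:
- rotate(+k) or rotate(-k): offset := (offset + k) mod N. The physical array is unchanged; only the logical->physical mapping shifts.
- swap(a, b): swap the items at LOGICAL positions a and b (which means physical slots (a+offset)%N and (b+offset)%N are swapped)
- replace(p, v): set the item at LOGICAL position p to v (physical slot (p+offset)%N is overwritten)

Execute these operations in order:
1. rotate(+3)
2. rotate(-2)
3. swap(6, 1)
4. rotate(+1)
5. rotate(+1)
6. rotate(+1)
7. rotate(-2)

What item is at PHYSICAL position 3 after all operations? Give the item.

Answer: D

Derivation:
After op 1 (rotate(+3)): offset=3, physical=[A,B,C,D,E,F,G], logical=[D,E,F,G,A,B,C]
After op 2 (rotate(-2)): offset=1, physical=[A,B,C,D,E,F,G], logical=[B,C,D,E,F,G,A]
After op 3 (swap(6, 1)): offset=1, physical=[C,B,A,D,E,F,G], logical=[B,A,D,E,F,G,C]
After op 4 (rotate(+1)): offset=2, physical=[C,B,A,D,E,F,G], logical=[A,D,E,F,G,C,B]
After op 5 (rotate(+1)): offset=3, physical=[C,B,A,D,E,F,G], logical=[D,E,F,G,C,B,A]
After op 6 (rotate(+1)): offset=4, physical=[C,B,A,D,E,F,G], logical=[E,F,G,C,B,A,D]
After op 7 (rotate(-2)): offset=2, physical=[C,B,A,D,E,F,G], logical=[A,D,E,F,G,C,B]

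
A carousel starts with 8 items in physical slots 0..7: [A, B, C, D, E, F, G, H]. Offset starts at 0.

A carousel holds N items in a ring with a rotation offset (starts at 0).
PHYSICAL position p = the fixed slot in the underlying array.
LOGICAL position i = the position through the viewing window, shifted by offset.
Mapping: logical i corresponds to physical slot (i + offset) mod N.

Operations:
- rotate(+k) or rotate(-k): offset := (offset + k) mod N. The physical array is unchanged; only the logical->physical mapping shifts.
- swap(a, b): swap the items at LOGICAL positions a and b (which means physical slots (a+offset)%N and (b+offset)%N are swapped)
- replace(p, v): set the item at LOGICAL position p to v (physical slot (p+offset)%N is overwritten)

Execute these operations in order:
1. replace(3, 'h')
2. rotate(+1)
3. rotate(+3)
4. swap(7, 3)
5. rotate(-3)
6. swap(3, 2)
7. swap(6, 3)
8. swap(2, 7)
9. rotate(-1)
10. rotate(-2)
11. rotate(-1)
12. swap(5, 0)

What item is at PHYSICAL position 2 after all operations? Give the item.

After op 1 (replace(3, 'h')): offset=0, physical=[A,B,C,h,E,F,G,H], logical=[A,B,C,h,E,F,G,H]
After op 2 (rotate(+1)): offset=1, physical=[A,B,C,h,E,F,G,H], logical=[B,C,h,E,F,G,H,A]
After op 3 (rotate(+3)): offset=4, physical=[A,B,C,h,E,F,G,H], logical=[E,F,G,H,A,B,C,h]
After op 4 (swap(7, 3)): offset=4, physical=[A,B,C,H,E,F,G,h], logical=[E,F,G,h,A,B,C,H]
After op 5 (rotate(-3)): offset=1, physical=[A,B,C,H,E,F,G,h], logical=[B,C,H,E,F,G,h,A]
After op 6 (swap(3, 2)): offset=1, physical=[A,B,C,E,H,F,G,h], logical=[B,C,E,H,F,G,h,A]
After op 7 (swap(6, 3)): offset=1, physical=[A,B,C,E,h,F,G,H], logical=[B,C,E,h,F,G,H,A]
After op 8 (swap(2, 7)): offset=1, physical=[E,B,C,A,h,F,G,H], logical=[B,C,A,h,F,G,H,E]
After op 9 (rotate(-1)): offset=0, physical=[E,B,C,A,h,F,G,H], logical=[E,B,C,A,h,F,G,H]
After op 10 (rotate(-2)): offset=6, physical=[E,B,C,A,h,F,G,H], logical=[G,H,E,B,C,A,h,F]
After op 11 (rotate(-1)): offset=5, physical=[E,B,C,A,h,F,G,H], logical=[F,G,H,E,B,C,A,h]
After op 12 (swap(5, 0)): offset=5, physical=[E,B,F,A,h,C,G,H], logical=[C,G,H,E,B,F,A,h]

Answer: F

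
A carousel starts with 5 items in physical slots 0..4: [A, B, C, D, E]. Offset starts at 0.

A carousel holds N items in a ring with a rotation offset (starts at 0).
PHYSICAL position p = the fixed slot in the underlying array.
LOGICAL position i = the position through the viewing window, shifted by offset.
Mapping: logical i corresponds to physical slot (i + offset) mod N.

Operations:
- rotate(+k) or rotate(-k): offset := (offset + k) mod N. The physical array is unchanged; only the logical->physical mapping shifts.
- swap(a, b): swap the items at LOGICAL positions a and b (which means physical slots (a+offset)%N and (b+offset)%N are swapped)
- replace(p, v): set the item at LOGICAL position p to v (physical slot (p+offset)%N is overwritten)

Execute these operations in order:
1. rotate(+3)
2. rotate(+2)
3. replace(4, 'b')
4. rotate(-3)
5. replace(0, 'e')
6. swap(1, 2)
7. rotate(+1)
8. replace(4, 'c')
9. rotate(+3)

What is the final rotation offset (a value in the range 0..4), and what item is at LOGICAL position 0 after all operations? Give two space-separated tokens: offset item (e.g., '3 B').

After op 1 (rotate(+3)): offset=3, physical=[A,B,C,D,E], logical=[D,E,A,B,C]
After op 2 (rotate(+2)): offset=0, physical=[A,B,C,D,E], logical=[A,B,C,D,E]
After op 3 (replace(4, 'b')): offset=0, physical=[A,B,C,D,b], logical=[A,B,C,D,b]
After op 4 (rotate(-3)): offset=2, physical=[A,B,C,D,b], logical=[C,D,b,A,B]
After op 5 (replace(0, 'e')): offset=2, physical=[A,B,e,D,b], logical=[e,D,b,A,B]
After op 6 (swap(1, 2)): offset=2, physical=[A,B,e,b,D], logical=[e,b,D,A,B]
After op 7 (rotate(+1)): offset=3, physical=[A,B,e,b,D], logical=[b,D,A,B,e]
After op 8 (replace(4, 'c')): offset=3, physical=[A,B,c,b,D], logical=[b,D,A,B,c]
After op 9 (rotate(+3)): offset=1, physical=[A,B,c,b,D], logical=[B,c,b,D,A]

Answer: 1 B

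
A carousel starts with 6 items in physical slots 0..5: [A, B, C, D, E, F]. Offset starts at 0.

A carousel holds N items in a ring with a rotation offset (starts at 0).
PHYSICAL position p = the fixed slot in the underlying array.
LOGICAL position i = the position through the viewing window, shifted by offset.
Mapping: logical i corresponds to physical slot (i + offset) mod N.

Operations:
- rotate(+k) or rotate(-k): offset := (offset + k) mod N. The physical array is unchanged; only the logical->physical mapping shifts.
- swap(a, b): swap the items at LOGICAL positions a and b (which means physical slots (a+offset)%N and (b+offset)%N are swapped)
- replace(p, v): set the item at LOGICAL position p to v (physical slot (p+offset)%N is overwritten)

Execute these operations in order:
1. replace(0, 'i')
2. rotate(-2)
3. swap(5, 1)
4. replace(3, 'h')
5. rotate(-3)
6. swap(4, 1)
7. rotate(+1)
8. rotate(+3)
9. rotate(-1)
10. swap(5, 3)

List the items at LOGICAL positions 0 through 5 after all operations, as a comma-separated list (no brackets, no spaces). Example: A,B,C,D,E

Answer: E,C,i,F,D,h

Derivation:
After op 1 (replace(0, 'i')): offset=0, physical=[i,B,C,D,E,F], logical=[i,B,C,D,E,F]
After op 2 (rotate(-2)): offset=4, physical=[i,B,C,D,E,F], logical=[E,F,i,B,C,D]
After op 3 (swap(5, 1)): offset=4, physical=[i,B,C,F,E,D], logical=[E,D,i,B,C,F]
After op 4 (replace(3, 'h')): offset=4, physical=[i,h,C,F,E,D], logical=[E,D,i,h,C,F]
After op 5 (rotate(-3)): offset=1, physical=[i,h,C,F,E,D], logical=[h,C,F,E,D,i]
After op 6 (swap(4, 1)): offset=1, physical=[i,h,D,F,E,C], logical=[h,D,F,E,C,i]
After op 7 (rotate(+1)): offset=2, physical=[i,h,D,F,E,C], logical=[D,F,E,C,i,h]
After op 8 (rotate(+3)): offset=5, physical=[i,h,D,F,E,C], logical=[C,i,h,D,F,E]
After op 9 (rotate(-1)): offset=4, physical=[i,h,D,F,E,C], logical=[E,C,i,h,D,F]
After op 10 (swap(5, 3)): offset=4, physical=[i,F,D,h,E,C], logical=[E,C,i,F,D,h]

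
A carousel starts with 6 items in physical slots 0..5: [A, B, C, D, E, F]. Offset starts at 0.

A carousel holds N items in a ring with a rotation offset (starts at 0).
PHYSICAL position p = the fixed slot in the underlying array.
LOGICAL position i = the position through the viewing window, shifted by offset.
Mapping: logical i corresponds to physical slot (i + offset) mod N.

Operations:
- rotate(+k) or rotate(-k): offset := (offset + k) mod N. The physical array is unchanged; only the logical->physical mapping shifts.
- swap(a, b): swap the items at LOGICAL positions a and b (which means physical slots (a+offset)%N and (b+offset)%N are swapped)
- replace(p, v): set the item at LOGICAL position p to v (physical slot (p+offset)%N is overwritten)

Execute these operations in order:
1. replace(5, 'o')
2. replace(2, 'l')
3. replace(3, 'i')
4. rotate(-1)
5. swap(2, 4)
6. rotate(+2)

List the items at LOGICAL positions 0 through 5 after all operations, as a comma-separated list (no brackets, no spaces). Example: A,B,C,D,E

Answer: i,l,B,E,o,A

Derivation:
After op 1 (replace(5, 'o')): offset=0, physical=[A,B,C,D,E,o], logical=[A,B,C,D,E,o]
After op 2 (replace(2, 'l')): offset=0, physical=[A,B,l,D,E,o], logical=[A,B,l,D,E,o]
After op 3 (replace(3, 'i')): offset=0, physical=[A,B,l,i,E,o], logical=[A,B,l,i,E,o]
After op 4 (rotate(-1)): offset=5, physical=[A,B,l,i,E,o], logical=[o,A,B,l,i,E]
After op 5 (swap(2, 4)): offset=5, physical=[A,i,l,B,E,o], logical=[o,A,i,l,B,E]
After op 6 (rotate(+2)): offset=1, physical=[A,i,l,B,E,o], logical=[i,l,B,E,o,A]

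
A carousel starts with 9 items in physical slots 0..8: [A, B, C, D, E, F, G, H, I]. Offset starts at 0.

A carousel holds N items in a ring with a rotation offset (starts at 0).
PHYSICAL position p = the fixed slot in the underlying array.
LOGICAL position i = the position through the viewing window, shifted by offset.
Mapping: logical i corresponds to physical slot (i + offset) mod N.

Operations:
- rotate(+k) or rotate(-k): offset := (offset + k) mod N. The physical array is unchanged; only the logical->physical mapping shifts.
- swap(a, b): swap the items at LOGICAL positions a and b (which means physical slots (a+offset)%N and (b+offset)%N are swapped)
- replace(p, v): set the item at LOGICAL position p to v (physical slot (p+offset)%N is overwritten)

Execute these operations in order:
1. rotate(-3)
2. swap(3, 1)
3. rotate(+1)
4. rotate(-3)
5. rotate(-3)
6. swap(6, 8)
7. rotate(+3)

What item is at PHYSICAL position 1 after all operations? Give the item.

After op 1 (rotate(-3)): offset=6, physical=[A,B,C,D,E,F,G,H,I], logical=[G,H,I,A,B,C,D,E,F]
After op 2 (swap(3, 1)): offset=6, physical=[H,B,C,D,E,F,G,A,I], logical=[G,A,I,H,B,C,D,E,F]
After op 3 (rotate(+1)): offset=7, physical=[H,B,C,D,E,F,G,A,I], logical=[A,I,H,B,C,D,E,F,G]
After op 4 (rotate(-3)): offset=4, physical=[H,B,C,D,E,F,G,A,I], logical=[E,F,G,A,I,H,B,C,D]
After op 5 (rotate(-3)): offset=1, physical=[H,B,C,D,E,F,G,A,I], logical=[B,C,D,E,F,G,A,I,H]
After op 6 (swap(6, 8)): offset=1, physical=[A,B,C,D,E,F,G,H,I], logical=[B,C,D,E,F,G,H,I,A]
After op 7 (rotate(+3)): offset=4, physical=[A,B,C,D,E,F,G,H,I], logical=[E,F,G,H,I,A,B,C,D]

Answer: B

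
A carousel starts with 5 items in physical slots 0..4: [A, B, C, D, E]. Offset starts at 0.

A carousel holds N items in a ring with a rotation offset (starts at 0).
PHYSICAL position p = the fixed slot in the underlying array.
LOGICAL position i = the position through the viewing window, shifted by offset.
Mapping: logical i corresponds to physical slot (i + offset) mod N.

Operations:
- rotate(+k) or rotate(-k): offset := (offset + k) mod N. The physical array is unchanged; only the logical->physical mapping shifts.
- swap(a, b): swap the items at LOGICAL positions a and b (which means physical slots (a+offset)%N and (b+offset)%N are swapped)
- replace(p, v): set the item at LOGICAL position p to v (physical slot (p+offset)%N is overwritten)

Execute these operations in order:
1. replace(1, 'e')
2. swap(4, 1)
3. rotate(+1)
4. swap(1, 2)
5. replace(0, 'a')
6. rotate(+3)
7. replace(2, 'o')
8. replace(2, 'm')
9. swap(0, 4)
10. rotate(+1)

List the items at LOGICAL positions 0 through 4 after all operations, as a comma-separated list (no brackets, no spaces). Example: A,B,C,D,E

Answer: A,m,D,e,C

Derivation:
After op 1 (replace(1, 'e')): offset=0, physical=[A,e,C,D,E], logical=[A,e,C,D,E]
After op 2 (swap(4, 1)): offset=0, physical=[A,E,C,D,e], logical=[A,E,C,D,e]
After op 3 (rotate(+1)): offset=1, physical=[A,E,C,D,e], logical=[E,C,D,e,A]
After op 4 (swap(1, 2)): offset=1, physical=[A,E,D,C,e], logical=[E,D,C,e,A]
After op 5 (replace(0, 'a')): offset=1, physical=[A,a,D,C,e], logical=[a,D,C,e,A]
After op 6 (rotate(+3)): offset=4, physical=[A,a,D,C,e], logical=[e,A,a,D,C]
After op 7 (replace(2, 'o')): offset=4, physical=[A,o,D,C,e], logical=[e,A,o,D,C]
After op 8 (replace(2, 'm')): offset=4, physical=[A,m,D,C,e], logical=[e,A,m,D,C]
After op 9 (swap(0, 4)): offset=4, physical=[A,m,D,e,C], logical=[C,A,m,D,e]
After op 10 (rotate(+1)): offset=0, physical=[A,m,D,e,C], logical=[A,m,D,e,C]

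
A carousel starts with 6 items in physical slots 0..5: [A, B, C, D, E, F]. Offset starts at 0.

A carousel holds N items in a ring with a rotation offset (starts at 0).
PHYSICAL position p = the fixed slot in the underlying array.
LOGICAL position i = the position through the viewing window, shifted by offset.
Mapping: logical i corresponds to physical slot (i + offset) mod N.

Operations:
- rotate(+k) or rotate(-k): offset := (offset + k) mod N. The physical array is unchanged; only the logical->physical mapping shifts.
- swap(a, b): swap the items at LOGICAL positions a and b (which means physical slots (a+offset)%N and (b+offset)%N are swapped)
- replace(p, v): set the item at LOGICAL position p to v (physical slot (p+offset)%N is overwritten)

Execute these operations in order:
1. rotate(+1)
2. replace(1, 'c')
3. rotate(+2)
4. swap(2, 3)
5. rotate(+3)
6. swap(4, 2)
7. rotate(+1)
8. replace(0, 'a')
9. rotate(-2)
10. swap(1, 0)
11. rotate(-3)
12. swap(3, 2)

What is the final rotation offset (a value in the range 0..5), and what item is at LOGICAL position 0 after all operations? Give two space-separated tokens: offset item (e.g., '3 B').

Answer: 2 E

Derivation:
After op 1 (rotate(+1)): offset=1, physical=[A,B,C,D,E,F], logical=[B,C,D,E,F,A]
After op 2 (replace(1, 'c')): offset=1, physical=[A,B,c,D,E,F], logical=[B,c,D,E,F,A]
After op 3 (rotate(+2)): offset=3, physical=[A,B,c,D,E,F], logical=[D,E,F,A,B,c]
After op 4 (swap(2, 3)): offset=3, physical=[F,B,c,D,E,A], logical=[D,E,A,F,B,c]
After op 5 (rotate(+3)): offset=0, physical=[F,B,c,D,E,A], logical=[F,B,c,D,E,A]
After op 6 (swap(4, 2)): offset=0, physical=[F,B,E,D,c,A], logical=[F,B,E,D,c,A]
After op 7 (rotate(+1)): offset=1, physical=[F,B,E,D,c,A], logical=[B,E,D,c,A,F]
After op 8 (replace(0, 'a')): offset=1, physical=[F,a,E,D,c,A], logical=[a,E,D,c,A,F]
After op 9 (rotate(-2)): offset=5, physical=[F,a,E,D,c,A], logical=[A,F,a,E,D,c]
After op 10 (swap(1, 0)): offset=5, physical=[A,a,E,D,c,F], logical=[F,A,a,E,D,c]
After op 11 (rotate(-3)): offset=2, physical=[A,a,E,D,c,F], logical=[E,D,c,F,A,a]
After op 12 (swap(3, 2)): offset=2, physical=[A,a,E,D,F,c], logical=[E,D,F,c,A,a]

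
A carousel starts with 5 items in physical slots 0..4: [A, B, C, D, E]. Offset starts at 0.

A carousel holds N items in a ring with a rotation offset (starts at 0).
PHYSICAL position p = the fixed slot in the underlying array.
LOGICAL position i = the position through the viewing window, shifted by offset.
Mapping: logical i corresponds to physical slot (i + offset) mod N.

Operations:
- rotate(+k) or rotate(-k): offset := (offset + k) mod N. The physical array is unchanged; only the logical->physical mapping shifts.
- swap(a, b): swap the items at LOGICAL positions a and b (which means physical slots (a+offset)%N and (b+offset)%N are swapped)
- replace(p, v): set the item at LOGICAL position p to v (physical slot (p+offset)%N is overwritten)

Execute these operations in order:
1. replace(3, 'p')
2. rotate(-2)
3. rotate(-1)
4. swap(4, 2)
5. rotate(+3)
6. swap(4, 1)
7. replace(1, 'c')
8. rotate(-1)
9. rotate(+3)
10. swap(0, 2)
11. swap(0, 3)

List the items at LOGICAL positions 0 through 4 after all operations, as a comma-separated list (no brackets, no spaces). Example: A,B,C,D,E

After op 1 (replace(3, 'p')): offset=0, physical=[A,B,C,p,E], logical=[A,B,C,p,E]
After op 2 (rotate(-2)): offset=3, physical=[A,B,C,p,E], logical=[p,E,A,B,C]
After op 3 (rotate(-1)): offset=2, physical=[A,B,C,p,E], logical=[C,p,E,A,B]
After op 4 (swap(4, 2)): offset=2, physical=[A,E,C,p,B], logical=[C,p,B,A,E]
After op 5 (rotate(+3)): offset=0, physical=[A,E,C,p,B], logical=[A,E,C,p,B]
After op 6 (swap(4, 1)): offset=0, physical=[A,B,C,p,E], logical=[A,B,C,p,E]
After op 7 (replace(1, 'c')): offset=0, physical=[A,c,C,p,E], logical=[A,c,C,p,E]
After op 8 (rotate(-1)): offset=4, physical=[A,c,C,p,E], logical=[E,A,c,C,p]
After op 9 (rotate(+3)): offset=2, physical=[A,c,C,p,E], logical=[C,p,E,A,c]
After op 10 (swap(0, 2)): offset=2, physical=[A,c,E,p,C], logical=[E,p,C,A,c]
After op 11 (swap(0, 3)): offset=2, physical=[E,c,A,p,C], logical=[A,p,C,E,c]

Answer: A,p,C,E,c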